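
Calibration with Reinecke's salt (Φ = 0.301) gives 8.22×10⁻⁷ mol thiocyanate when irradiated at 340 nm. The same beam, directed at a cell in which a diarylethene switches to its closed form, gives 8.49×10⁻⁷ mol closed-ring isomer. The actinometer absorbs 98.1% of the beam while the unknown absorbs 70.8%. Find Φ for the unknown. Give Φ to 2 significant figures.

Photons absorbed by the actinometer: 8.22×10⁻⁷ / 0.301 = 2.731×10⁻⁶ mol.
Incident flux: 2.731×10⁻⁶ / 0.981 = 2.784×10⁻⁶ einstein.
Absorbed by unknown: 0.708 × 2.784×10⁻⁶ = 1.971×10⁻⁶ mol.
Φ(unknown) = 8.49×10⁻⁷ / 1.971×10⁻⁶ = 0.43.

Φ = 0.43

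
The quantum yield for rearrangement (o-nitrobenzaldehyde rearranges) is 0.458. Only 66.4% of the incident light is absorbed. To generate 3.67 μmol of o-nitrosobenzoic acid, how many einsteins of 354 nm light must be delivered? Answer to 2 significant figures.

1.2×10⁻⁵ einstein

Product: 3.67 μmol = 3.67×10⁻⁶ mol.
Photons that must be absorbed: 3.67×10⁻⁶ / 0.458 = 8.013×10⁻⁶ mol.
Incident photons needed: 8.013×10⁻⁶ / 0.664 = 1.207×10⁻⁵ mol.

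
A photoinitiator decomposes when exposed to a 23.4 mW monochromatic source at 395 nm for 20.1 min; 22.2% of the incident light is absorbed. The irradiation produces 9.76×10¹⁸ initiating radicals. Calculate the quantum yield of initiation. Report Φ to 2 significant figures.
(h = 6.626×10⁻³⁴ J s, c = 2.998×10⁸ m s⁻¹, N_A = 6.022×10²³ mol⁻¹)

Φ = 0.78

Product: 9.76×10¹⁸ / 6.022×10²³ = 1.621×10⁻⁵ mol.
Photon energy at 395 nm: hc/λ = (6.626×10⁻³⁴)(2.998×10⁸)/(395×10⁻⁹) = 5.029×10⁻¹⁹ J.
Energy delivered: (23.4 mW)(1206 s) = 28.22 J.
Photons incident: 28.22 / 5.029×10⁻¹⁹ = 5.611×10¹⁹, i.e. 5.611×10¹⁹/6.022×10²³ = 9.318×10⁻⁵ mol.
Photons absorbed: 0.222 × 9.318×10⁻⁵ = 2.069×10⁻⁵ mol.
Φ = 1.621×10⁻⁵ mol / 2.069×10⁻⁵ mol photons = 0.78.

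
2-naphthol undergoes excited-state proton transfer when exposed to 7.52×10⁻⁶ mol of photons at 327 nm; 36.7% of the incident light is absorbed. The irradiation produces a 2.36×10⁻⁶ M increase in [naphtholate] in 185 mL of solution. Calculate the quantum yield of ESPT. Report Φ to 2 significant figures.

Φ = 0.16

Product: (2.36×10⁻⁶ M)(0.185 L) = 4.366×10⁻⁷ mol.
Photons absorbed: 0.367 × 7.52×10⁻⁶ = 2.760×10⁻⁶ mol.
Φ = 4.366×10⁻⁷ mol / 2.760×10⁻⁶ mol photons = 0.16.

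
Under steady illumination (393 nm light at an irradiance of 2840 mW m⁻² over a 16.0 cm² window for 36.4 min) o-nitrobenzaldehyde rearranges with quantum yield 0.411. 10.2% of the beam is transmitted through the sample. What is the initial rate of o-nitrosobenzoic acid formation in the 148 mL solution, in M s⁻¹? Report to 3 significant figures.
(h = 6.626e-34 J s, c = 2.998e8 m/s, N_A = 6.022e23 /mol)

Photon energy at 393 nm: hc/λ = (6.626e-34)(2.998e8)/(393e-9) = 5.055e-19 J.
Energy delivered: (2840 mW m⁻²)(16.0e-4 m²)(2184 s) = 9.924 J.
Photons incident: 9.924 / 5.055e-19 = 1.963e19, i.e. 1.963e19/6.022e23 = 3.260e-5 mol.
Fraction absorbed: 1 − 10.2/100 = 0.8980.
Photons absorbed: 0.8980 × 3.260e-5 = 2.927e-5 mol.
Product formed: 0.411 × 2.927e-5 = 1.203e-5 mol.
Rate: 1.203e-5 mol / (2184 s × 0.148 L) = 3.72e-8 M s⁻¹.

3.72e-8 M s⁻¹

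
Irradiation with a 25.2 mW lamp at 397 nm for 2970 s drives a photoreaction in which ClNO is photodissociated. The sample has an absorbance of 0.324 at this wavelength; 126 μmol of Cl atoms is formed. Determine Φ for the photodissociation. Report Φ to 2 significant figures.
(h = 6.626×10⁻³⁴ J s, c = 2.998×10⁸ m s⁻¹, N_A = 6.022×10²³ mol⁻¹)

Φ = 0.96

Product: 126 μmol = 1.26×10⁻⁴ mol.
Photon energy at 397 nm: hc/λ = (6.626×10⁻³⁴)(2.998×10⁸)/(397×10⁻⁹) = 5.004×10⁻¹⁹ J.
Energy delivered: (25.2 mW)(2970 s) = 74.84 J.
Photons incident: 74.84 / 5.004×10⁻¹⁹ = 1.496×10²⁰, i.e. 1.496×10²⁰/6.022×10²³ = 2.484×10⁻⁴ mol.
Fraction absorbed: 1 − 10^(−0.324) = 0.5258.
Photons absorbed: 0.5258 × 2.484×10⁻⁴ = 1.306×10⁻⁴ mol.
Φ = 1.26×10⁻⁴ mol / 1.306×10⁻⁴ mol photons = 0.96.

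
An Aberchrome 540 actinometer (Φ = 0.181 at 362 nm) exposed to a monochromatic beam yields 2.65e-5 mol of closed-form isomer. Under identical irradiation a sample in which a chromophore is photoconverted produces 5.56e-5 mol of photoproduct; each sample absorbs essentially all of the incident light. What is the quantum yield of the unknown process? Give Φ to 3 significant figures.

Photons absorbed by the actinometer: 2.65e-5 / 0.181 = 1.464e-4 mol.
Φ(unknown) = 5.56e-5 / 1.464e-4 = 0.380.

Φ = 0.380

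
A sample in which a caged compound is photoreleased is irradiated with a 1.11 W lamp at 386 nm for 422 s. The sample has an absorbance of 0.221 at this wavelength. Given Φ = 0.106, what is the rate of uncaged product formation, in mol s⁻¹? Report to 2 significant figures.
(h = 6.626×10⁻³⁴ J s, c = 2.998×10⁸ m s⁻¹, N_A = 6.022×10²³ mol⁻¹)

1.5×10⁻⁷ mol s⁻¹

Photon energy at 386 nm: hc/λ = (6.626×10⁻³⁴)(2.998×10⁸)/(386×10⁻⁹) = 5.146×10⁻¹⁹ J.
Energy delivered: (1.11 W)(422 s) = 468.4 J.
Photons incident: 468.4 / 5.146×10⁻¹⁹ = 9.102×10²⁰, i.e. 9.102×10²⁰/6.022×10²³ = 0.001511 mol.
Fraction absorbed: 1 − 10^(−0.221) = 0.3988.
Photons absorbed: 0.3988 × 0.001511 = 6.026×10⁻⁴ mol.
Product formed: 0.106 × 6.026×10⁻⁴ = 6.388×10⁻⁵ mol.
Rate: 6.388×10⁻⁵ / 422 s = 1.5×10⁻⁷ mol s⁻¹.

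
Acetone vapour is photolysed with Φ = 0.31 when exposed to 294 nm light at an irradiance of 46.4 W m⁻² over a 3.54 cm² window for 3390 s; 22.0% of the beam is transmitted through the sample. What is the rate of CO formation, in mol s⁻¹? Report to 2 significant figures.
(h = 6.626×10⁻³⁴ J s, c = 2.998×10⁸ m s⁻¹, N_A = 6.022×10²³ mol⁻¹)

9.8×10⁻⁹ mol s⁻¹

Photon energy at 294 nm: hc/λ = (6.626×10⁻³⁴)(2.998×10⁸)/(294×10⁻⁹) = 6.757×10⁻¹⁹ J.
Energy delivered: (46.4 W m⁻²)(3.54×10⁻⁴ m²)(3390 s) = 55.68 J.
Photons incident: 55.68 / 6.757×10⁻¹⁹ = 8.240×10¹⁹, i.e. 8.240×10¹⁹/6.022×10²³ = 1.368×10⁻⁴ mol.
Fraction absorbed: 1 − 22.0/100 = 0.7800.
Photons absorbed: 0.7800 × 1.368×10⁻⁴ = 1.067×10⁻⁴ mol.
Product formed: 0.31 × 1.067×10⁻⁴ = 3.308×10⁻⁵ mol.
Rate: 3.308×10⁻⁵ / 3390 s = 9.8×10⁻⁹ mol s⁻¹.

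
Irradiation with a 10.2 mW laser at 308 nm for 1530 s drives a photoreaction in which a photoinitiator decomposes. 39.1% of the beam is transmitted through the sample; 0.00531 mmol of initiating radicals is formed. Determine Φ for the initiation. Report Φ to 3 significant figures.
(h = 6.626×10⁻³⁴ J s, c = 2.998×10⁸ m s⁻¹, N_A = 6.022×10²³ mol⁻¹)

Φ = 0.217

Product: 0.00531 mmol = 5.31×10⁻⁶ mol.
Photon energy at 308 nm: hc/λ = (6.626×10⁻³⁴)(2.998×10⁸)/(308×10⁻⁹) = 6.450×10⁻¹⁹ J.
Energy delivered: (10.2 mW)(1530 s) = 15.61 J.
Photons incident: 15.61 / 6.450×10⁻¹⁹ = 2.420×10¹⁹, i.e. 2.420×10¹⁹/6.022×10²³ = 4.019×10⁻⁵ mol.
Fraction absorbed: 1 − 39.1/100 = 0.6090.
Photons absorbed: 0.6090 × 4.019×10⁻⁵ = 2.448×10⁻⁵ mol.
Φ = 5.31×10⁻⁶ mol / 2.448×10⁻⁵ mol photons = 0.217.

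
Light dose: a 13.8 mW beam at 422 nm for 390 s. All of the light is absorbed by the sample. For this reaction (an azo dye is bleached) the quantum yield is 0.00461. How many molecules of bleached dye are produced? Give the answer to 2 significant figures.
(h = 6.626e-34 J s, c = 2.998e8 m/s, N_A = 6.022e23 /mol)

Photon energy at 422 nm: hc/λ = (6.626e-34)(2.998e8)/(422e-9) = 4.707e-19 J.
Energy delivered: (13.8 mW)(390 s) = 5.382 J.
Photons incident: 5.382 / 4.707e-19 = 1.143e19, i.e. 1.143e19/6.022e23 = 1.898e-5 mol.
Product: Φ × n_abs = 0.00461 × 1.898e-5 = 8.750e-8 mol.
As a count: 8.750e-8 × 6.022e23 = 5.3e16.

5.3e16 molecules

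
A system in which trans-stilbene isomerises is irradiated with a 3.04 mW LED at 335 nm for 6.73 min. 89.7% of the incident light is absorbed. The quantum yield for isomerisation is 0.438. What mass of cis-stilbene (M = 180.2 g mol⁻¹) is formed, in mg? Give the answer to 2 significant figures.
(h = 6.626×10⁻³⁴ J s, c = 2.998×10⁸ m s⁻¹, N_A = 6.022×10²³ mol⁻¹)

Photon energy at 335 nm: hc/λ = (6.626×10⁻³⁴)(2.998×10⁸)/(335×10⁻⁹) = 5.930×10⁻¹⁹ J.
Energy delivered: (3.04 mW)(403.8 s) = 1.228 J.
Photons incident: 1.228 / 5.930×10⁻¹⁹ = 2.071×10¹⁸, i.e. 2.071×10¹⁸/6.022×10²³ = 3.439×10⁻⁶ mol.
Photons absorbed: 0.897 × 3.439×10⁻⁶ = 3.085×10⁻⁶ mol.
Product: Φ × n_abs = 0.438 × 3.085×10⁻⁶ = 1.351×10⁻⁶ mol.
Mass: 1.351×10⁻⁶ × 180.2 = 2.435×10⁻⁴ g = 0.24 mg.

0.24 mg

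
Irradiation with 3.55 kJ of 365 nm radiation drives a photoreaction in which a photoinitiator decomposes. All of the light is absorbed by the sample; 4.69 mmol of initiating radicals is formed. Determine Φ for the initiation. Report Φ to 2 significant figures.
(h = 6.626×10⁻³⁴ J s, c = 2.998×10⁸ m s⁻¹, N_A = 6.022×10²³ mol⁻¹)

Product: 4.69 mmol = 0.00469 mol.
Photon energy at 365 nm: hc/λ = (6.626×10⁻³⁴)(2.998×10⁸)/(365×10⁻⁹) = 5.442×10⁻¹⁹ J.
Incident energy: 3.55 kJ = 3550 J.
Photons incident: 3550 / 5.442×10⁻¹⁹ = 6.523×10²¹, i.e. 6.523×10²¹/6.022×10²³ = 0.01083 mol.
Φ = 0.00469 mol / 0.01083 mol photons = 0.43.

Φ = 0.43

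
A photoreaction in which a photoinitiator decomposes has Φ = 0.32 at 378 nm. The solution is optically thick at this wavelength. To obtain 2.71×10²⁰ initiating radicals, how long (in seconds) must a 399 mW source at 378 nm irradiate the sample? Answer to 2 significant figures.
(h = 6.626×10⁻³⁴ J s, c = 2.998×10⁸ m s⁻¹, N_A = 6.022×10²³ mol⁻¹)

Product: 2.71×10²⁰ / 6.022×10²³ = 4.500×10⁻⁴ mol.
Photons that must be absorbed: 4.500×10⁻⁴ / 0.32 = 0.001406 mol.
Photon energy: hc/λ = 5.255×10⁻¹⁹ J; per mole, 3.165×10⁵ J mol⁻¹.
Energy required: 0.001406 × 3.165×10⁵ = 445.0 J.
Time: 445.0 J / 0.399 W = 1100 s.

t ≈ 1100 s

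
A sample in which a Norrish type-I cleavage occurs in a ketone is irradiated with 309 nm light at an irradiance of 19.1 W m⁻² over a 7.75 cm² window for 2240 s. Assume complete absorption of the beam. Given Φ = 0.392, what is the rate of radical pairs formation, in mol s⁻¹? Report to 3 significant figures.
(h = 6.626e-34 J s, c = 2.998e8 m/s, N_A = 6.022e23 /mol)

Photon energy at 309 nm: hc/λ = (6.626e-34)(2.998e8)/(309e-9) = 6.429e-19 J.
Energy delivered: (19.1 W m⁻²)(7.75e-4 m²)(2240 s) = 33.16 J.
Photons incident: 33.16 / 6.429e-19 = 5.158e19, i.e. 5.158e19/6.022e23 = 8.565e-5 mol.
Product formed: 0.392 × 8.565e-5 = 3.357e-5 mol.
Rate: 3.357e-5 / 2240 s = 1.50e-8 mol s⁻¹.

1.50e-8 mol s⁻¹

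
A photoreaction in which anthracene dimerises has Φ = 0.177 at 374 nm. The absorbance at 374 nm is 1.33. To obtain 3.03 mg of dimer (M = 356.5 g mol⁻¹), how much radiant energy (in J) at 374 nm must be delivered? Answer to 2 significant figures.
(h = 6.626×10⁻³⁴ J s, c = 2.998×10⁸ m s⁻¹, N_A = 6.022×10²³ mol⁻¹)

16 J

Product: 3.03 mg / 356.5 g mol⁻¹ = 8.499×10⁻⁶ mol.
Photons that must be absorbed: 8.499×10⁻⁶ / 0.177 = 4.802×10⁻⁵ mol.
Fraction absorbed: 1 − 10^(−1.33) = 0.9532.
Incident photons needed: 4.802×10⁻⁵ / 0.9532 = 5.038×10⁻⁵ mol.
Photon energy: hc/λ = 5.311×10⁻¹⁹ J; per mole, 3.198×10⁵ J mol⁻¹.
Energy required: 5.038×10⁻⁵ × 3.198×10⁵ = 16 J.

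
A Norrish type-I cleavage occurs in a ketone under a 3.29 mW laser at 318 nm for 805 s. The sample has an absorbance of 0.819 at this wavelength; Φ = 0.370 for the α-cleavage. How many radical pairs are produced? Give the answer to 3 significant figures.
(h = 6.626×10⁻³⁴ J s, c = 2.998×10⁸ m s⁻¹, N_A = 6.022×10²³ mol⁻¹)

Photon energy at 318 nm: hc/λ = (6.626×10⁻³⁴)(2.998×10⁸)/(318×10⁻⁹) = 6.247×10⁻¹⁹ J.
Energy delivered: (3.29 mW)(805 s) = 2.648 J.
Photons incident: 2.648 / 6.247×10⁻¹⁹ = 4.239×10¹⁸, i.e. 4.239×10¹⁸/6.022×10²³ = 7.039×10⁻⁶ mol.
Fraction absorbed: 1 − 10^(−0.819) = 0.8483.
Photons absorbed: 0.8483 × 7.039×10⁻⁶ = 5.971×10⁻⁶ mol.
Product: Φ × n_abs = 0.370 × 5.971×10⁻⁶ = 2.209×10⁻⁶ mol.
As a count: 2.209×10⁻⁶ × 6.022×10²³ = 1.33×10¹⁸.

1.33×10¹⁸ radical pairs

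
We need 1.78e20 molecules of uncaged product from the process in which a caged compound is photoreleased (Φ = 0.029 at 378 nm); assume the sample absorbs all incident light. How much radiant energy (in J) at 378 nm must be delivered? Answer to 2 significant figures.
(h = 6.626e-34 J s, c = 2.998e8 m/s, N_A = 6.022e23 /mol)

3200 J

Product: 1.78e20 / 6.022e23 = 2.956e-4 mol.
Photons that must be absorbed: 2.956e-4 / 0.029 = 0.01019 mol.
Photon energy: hc/λ = 5.255e-19 J; per mole, 3.165e5 J mol⁻¹.
Energy required: 0.01019 × 3.165e5 = 3200 J.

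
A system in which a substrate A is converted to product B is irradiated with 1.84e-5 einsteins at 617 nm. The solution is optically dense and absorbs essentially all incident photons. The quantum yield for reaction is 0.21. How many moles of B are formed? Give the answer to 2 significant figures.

Product: Φ × n_abs = 0.21 × 1.84e-5 = 3.864e-6 mol.

3.9e-6 mol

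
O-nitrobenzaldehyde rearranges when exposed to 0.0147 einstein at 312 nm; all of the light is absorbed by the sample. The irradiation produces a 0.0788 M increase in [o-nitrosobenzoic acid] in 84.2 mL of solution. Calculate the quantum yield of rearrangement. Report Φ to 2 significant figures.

Φ = 0.45

Product: (0.0788 M)(0.0842 L) = 0.006635 mol.
Φ = 0.006635 mol / 0.0147 mol photons = 0.45.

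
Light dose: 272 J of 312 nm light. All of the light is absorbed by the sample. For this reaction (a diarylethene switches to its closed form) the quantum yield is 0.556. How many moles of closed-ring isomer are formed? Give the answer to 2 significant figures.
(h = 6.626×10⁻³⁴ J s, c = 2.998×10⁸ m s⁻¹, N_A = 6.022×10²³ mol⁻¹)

3.9×10⁻⁴ mol

Photon energy at 312 nm: hc/λ = (6.626×10⁻³⁴)(2.998×10⁸)/(312×10⁻⁹) = 6.367×10⁻¹⁹ J.
Photons incident: 272 / 6.367×10⁻¹⁹ = 4.272×10²⁰, i.e. 4.272×10²⁰/6.022×10²³ = 7.094×10⁻⁴ mol.
Product: Φ × n_abs = 0.556 × 7.094×10⁻⁴ = 3.944×10⁻⁴ mol.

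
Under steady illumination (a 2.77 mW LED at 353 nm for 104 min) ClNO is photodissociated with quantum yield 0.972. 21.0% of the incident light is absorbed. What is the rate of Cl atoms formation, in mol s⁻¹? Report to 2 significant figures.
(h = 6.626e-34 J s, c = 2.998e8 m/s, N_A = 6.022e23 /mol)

1.7e-9 mol s⁻¹

Photon energy at 353 nm: hc/λ = (6.626e-34)(2.998e8)/(353e-9) = 5.627e-19 J.
Energy delivered: (2.77 mW)(6240 s) = 17.28 J.
Photons incident: 17.28 / 5.627e-19 = 3.071e19, i.e. 3.071e19/6.022e23 = 5.100e-5 mol.
Photons absorbed: 0.210 × 5.100e-5 = 1.071e-5 mol.
Product formed: 0.972 × 1.071e-5 = 1.041e-5 mol.
Rate: 1.041e-5 / 6240 s = 1.7e-9 mol s⁻¹.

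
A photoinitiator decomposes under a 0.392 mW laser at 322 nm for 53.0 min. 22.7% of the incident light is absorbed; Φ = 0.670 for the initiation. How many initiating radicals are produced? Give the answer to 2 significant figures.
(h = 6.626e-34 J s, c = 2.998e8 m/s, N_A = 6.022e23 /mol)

3.1e17 initiating radicals

Photon energy at 322 nm: hc/λ = (6.626e-34)(2.998e8)/(322e-9) = 6.169e-19 J.
Energy delivered: (0.392 mW)(3180 s) = 1.247 J.
Photons incident: 1.247 / 6.169e-19 = 2.021e18, i.e. 2.021e18/6.022e23 = 3.356e-6 mol.
Photons absorbed: 0.227 × 3.356e-6 = 7.618e-7 mol.
Product: Φ × n_abs = 0.670 × 7.618e-7 = 5.104e-7 mol.
As a count: 5.104e-7 × 6.022e23 = 3.1e17.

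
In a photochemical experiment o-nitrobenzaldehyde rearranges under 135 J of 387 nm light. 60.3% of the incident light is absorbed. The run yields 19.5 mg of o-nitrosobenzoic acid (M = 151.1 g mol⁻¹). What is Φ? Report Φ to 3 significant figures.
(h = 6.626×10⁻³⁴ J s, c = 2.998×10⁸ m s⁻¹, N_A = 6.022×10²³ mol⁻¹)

Product: 19.5 mg / 151.1 g mol⁻¹ = 1.291×10⁻⁴ mol.
Photon energy at 387 nm: hc/λ = (6.626×10⁻³⁴)(2.998×10⁸)/(387×10⁻⁹) = 5.133×10⁻¹⁹ J.
Photons incident: 135 / 5.133×10⁻¹⁹ = 2.630×10²⁰, i.e. 2.630×10²⁰/6.022×10²³ = 4.367×10⁻⁴ mol.
Photons absorbed: 0.603 × 4.367×10⁻⁴ = 2.633×10⁻⁴ mol.
Φ = 1.291×10⁻⁴ mol / 2.633×10⁻⁴ mol photons = 0.490.

Φ = 0.490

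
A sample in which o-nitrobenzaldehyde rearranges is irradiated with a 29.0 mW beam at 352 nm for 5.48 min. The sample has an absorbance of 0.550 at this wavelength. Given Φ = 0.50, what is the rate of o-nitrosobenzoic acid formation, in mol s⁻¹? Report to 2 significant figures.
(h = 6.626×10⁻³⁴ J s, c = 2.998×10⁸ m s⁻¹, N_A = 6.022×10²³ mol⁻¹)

Photon energy at 352 nm: hc/λ = (6.626×10⁻³⁴)(2.998×10⁸)/(352×10⁻⁹) = 5.643×10⁻¹⁹ J.
Energy delivered: (29.0 mW)(328.8 s) = 9.535 J.
Photons incident: 9.535 / 5.643×10⁻¹⁹ = 1.690×10¹⁹, i.e. 1.690×10¹⁹/6.022×10²³ = 2.806×10⁻⁵ mol.
Fraction absorbed: 1 − 10^(−0.550) = 0.7182.
Photons absorbed: 0.7182 × 2.806×10⁻⁵ = 2.015×10⁻⁵ mol.
Product formed: 0.50 × 2.015×10⁻⁵ = 1.008×10⁻⁵ mol.
Rate: 1.008×10⁻⁵ / 328.8 s = 3.1×10⁻⁸ mol s⁻¹.

3.1×10⁻⁸ mol s⁻¹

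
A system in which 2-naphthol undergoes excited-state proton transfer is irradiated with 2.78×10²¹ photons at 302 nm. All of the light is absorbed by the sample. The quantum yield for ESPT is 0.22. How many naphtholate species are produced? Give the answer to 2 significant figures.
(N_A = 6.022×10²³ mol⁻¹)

6.1×10²⁰ species

Moles of photons: 2.78×10²¹ / 6.022×10²³ = 0.004616 mol.
Product: Φ × n_abs = 0.22 × 0.004616 = 0.001016 mol.
As a count: 0.001016 × 6.022×10²³ = 6.1×10²⁰.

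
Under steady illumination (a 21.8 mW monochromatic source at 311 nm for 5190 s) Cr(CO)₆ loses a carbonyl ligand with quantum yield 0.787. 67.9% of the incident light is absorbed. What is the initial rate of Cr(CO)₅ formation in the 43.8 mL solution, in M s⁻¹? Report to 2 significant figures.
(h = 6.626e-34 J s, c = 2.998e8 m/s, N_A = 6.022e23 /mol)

Photon energy at 311 nm: hc/λ = (6.626e-34)(2.998e8)/(311e-9) = 6.387e-19 J.
Energy delivered: (21.8 mW)(5190 s) = 113.1 J.
Photons incident: 113.1 / 6.387e-19 = 1.771e20, i.e. 1.771e20/6.022e23 = 2.941e-4 mol.
Photons absorbed: 0.679 × 2.941e-4 = 1.997e-4 mol.
Product formed: 0.787 × 1.997e-4 = 1.572e-4 mol.
Rate: 1.572e-4 mol / (5190 s × 0.0438 L) = 6.9e-7 M s⁻¹.

6.9e-7 M s⁻¹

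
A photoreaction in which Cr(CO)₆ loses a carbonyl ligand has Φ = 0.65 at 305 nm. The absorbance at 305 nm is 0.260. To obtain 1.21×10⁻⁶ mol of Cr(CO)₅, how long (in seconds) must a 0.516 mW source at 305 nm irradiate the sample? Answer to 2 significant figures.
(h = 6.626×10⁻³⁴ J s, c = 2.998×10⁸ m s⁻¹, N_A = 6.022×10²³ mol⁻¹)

t ≈ 3100 s

Photons that must be absorbed: 1.21×10⁻⁶ / 0.65 = 1.862×10⁻⁶ mol.
Fraction absorbed: 1 − 10^(−0.260) = 0.4505.
Incident photons needed: 1.862×10⁻⁶ / 0.4505 = 4.133×10⁻⁶ mol.
Photon energy: hc/λ = 6.513×10⁻¹⁹ J; per mole, 3.922×10⁵ J mol⁻¹.
Energy required: 4.133×10⁻⁶ × 3.922×10⁵ = 1.621 J.
Time: 1.621 J / 0.000516 W = 3100 s.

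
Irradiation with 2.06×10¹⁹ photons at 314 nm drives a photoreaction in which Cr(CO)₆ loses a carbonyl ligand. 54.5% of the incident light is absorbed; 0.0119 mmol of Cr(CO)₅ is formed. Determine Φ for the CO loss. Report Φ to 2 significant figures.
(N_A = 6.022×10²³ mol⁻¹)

Φ = 0.64

Product: 0.0119 mmol = 1.19×10⁻⁵ mol.
Moles of photons: 2.06×10¹⁹ / 6.022×10²³ = 3.421×10⁻⁵ mol.
Photons absorbed: 0.545 × 3.421×10⁻⁵ = 1.864×10⁻⁵ mol.
Φ = 1.19×10⁻⁵ mol / 1.864×10⁻⁵ mol photons = 0.64.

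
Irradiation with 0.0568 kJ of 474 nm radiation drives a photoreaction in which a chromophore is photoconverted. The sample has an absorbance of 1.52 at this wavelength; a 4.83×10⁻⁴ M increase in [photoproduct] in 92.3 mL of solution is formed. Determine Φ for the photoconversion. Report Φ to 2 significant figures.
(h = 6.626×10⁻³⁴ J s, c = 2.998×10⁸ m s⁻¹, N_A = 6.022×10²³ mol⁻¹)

Product: (4.83×10⁻⁴ M)(0.0923 L) = 4.458×10⁻⁵ mol.
Photon energy at 474 nm: hc/λ = (6.626×10⁻³⁴)(2.998×10⁸)/(474×10⁻⁹) = 4.191×10⁻¹⁹ J.
Incident energy: 0.0568 kJ = 56.8 J.
Photons incident: 56.8 / 4.191×10⁻¹⁹ = 1.355×10²⁰, i.e. 1.355×10²⁰/6.022×10²³ = 2.250×10⁻⁴ mol.
Fraction absorbed: 1 − 10^(−1.52) = 0.9698.
Photons absorbed: 0.9698 × 2.250×10⁻⁴ = 2.182×10⁻⁴ mol.
Φ = 4.458×10⁻⁵ mol / 2.182×10⁻⁴ mol photons = 0.20.

Φ = 0.20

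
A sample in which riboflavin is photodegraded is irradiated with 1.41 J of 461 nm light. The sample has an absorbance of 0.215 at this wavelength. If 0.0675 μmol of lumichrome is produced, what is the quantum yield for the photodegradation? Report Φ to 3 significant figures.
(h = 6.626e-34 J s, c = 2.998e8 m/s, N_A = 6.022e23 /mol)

Φ = 0.0318

Product: 0.0675 μmol = 6.75e-8 mol.
Photon energy at 461 nm: hc/λ = (6.626e-34)(2.998e8)/(461e-9) = 4.309e-19 J.
Photons incident: 1.41 / 4.309e-19 = 3.272e18, i.e. 3.272e18/6.022e23 = 5.433e-6 mol.
Fraction absorbed: 1 − 10^(−0.215) = 0.3905.
Photons absorbed: 0.3905 × 5.433e-6 = 2.122e-6 mol.
Φ = 6.75e-8 mol / 2.122e-6 mol photons = 0.0318.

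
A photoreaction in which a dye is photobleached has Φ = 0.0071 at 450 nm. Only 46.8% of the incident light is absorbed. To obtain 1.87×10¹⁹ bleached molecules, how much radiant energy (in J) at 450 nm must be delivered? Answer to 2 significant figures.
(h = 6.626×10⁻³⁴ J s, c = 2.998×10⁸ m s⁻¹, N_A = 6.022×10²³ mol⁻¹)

Product: 1.87×10¹⁹ / 6.022×10²³ = 3.105×10⁻⁵ mol.
Photons that must be absorbed: 3.105×10⁻⁵ / 0.0071 = 0.004373 mol.
Incident photons needed: 0.004373 / 0.468 = 0.009344 mol.
Photon energy: hc/λ = 4.414×10⁻¹⁹ J; per mole, 2.658×10⁵ J mol⁻¹.
Energy required: 0.009344 × 2.658×10⁵ = 2500 J.

2500 J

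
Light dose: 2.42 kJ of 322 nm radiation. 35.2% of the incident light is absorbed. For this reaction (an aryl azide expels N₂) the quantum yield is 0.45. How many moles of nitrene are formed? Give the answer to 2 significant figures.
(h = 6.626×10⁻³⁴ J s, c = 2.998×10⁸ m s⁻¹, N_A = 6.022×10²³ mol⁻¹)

Photon energy at 322 nm: hc/λ = (6.626×10⁻³⁴)(2.998×10⁸)/(322×10⁻⁹) = 6.169×10⁻¹⁹ J.
Incident energy: 2.42 kJ = 2420 J.
Photons incident: 2420 / 6.169×10⁻¹⁹ = 3.923×10²¹, i.e. 3.923×10²¹/6.022×10²³ = 0.006514 mol.
Photons absorbed: 0.352 × 0.006514 = 0.002293 mol.
Product: Φ × n_abs = 0.45 × 0.002293 = 0.001032 mol.

0.0010 mol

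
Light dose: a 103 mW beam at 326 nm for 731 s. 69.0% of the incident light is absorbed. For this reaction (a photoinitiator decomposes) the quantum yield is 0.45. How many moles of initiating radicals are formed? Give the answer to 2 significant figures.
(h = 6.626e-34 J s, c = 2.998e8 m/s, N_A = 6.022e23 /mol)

6.4e-5 mol

Photon energy at 326 nm: hc/λ = (6.626e-34)(2.998e8)/(326e-9) = 6.093e-19 J.
Energy delivered: (103 mW)(731 s) = 75.29 J.
Photons incident: 75.29 / 6.093e-19 = 1.236e20, i.e. 1.236e20/6.022e23 = 2.052e-4 mol.
Photons absorbed: 0.690 × 2.052e-4 = 1.416e-4 mol.
Product: Φ × n_abs = 0.45 × 1.416e-4 = 6.372e-5 mol.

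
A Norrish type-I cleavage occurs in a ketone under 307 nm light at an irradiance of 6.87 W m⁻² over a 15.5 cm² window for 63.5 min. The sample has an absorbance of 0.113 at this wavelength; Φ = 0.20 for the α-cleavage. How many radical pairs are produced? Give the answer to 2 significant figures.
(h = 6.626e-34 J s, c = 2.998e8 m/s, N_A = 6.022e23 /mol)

2.9e18 radical pairs

Photon energy at 307 nm: hc/λ = (6.626e-34)(2.998e8)/(307e-9) = 6.471e-19 J.
Energy delivered: (6.87 W m⁻²)(15.5e-4 m²)(3810 s) = 40.57 J.
Photons incident: 40.57 / 6.471e-19 = 6.270e19, i.e. 6.270e19/6.022e23 = 1.041e-4 mol.
Fraction absorbed: 1 − 10^(−0.113) = 0.2291.
Photons absorbed: 0.2291 × 1.041e-4 = 2.385e-5 mol.
Product: Φ × n_abs = 0.20 × 2.385e-5 = 4.770e-6 mol.
As a count: 4.770e-6 × 6.022e23 = 2.9e18.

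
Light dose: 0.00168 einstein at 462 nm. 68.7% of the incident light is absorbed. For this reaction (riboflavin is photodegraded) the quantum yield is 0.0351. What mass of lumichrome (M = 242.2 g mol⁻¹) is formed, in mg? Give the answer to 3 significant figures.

Photons absorbed: 0.687 × 0.00168 = 0.001154 mol.
Product: Φ × n_abs = 0.0351 × 0.001154 = 4.051×10⁻⁵ mol.
Mass: 4.051×10⁻⁵ × 242.2 = 0.009812 g = 9.81 mg.

9.81 mg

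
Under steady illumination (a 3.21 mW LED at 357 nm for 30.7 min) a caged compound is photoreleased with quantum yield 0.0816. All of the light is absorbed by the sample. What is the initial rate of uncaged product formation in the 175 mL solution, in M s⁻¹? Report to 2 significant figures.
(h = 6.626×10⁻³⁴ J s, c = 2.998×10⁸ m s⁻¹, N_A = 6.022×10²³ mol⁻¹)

Photon energy at 357 nm: hc/λ = (6.626×10⁻³⁴)(2.998×10⁸)/(357×10⁻⁹) = 5.564×10⁻¹⁹ J.
Energy delivered: (3.21 mW)(1842 s) = 5.913 J.
Photons incident: 5.913 / 5.564×10⁻¹⁹ = 1.063×10¹⁹, i.e. 1.063×10¹⁹/6.022×10²³ = 1.765×10⁻⁵ mol.
Product formed: 0.0816 × 1.765×10⁻⁵ = 1.440×10⁻⁶ mol.
Rate: 1.440×10⁻⁶ mol / (1842 s × 0.175 L) = 4.5×10⁻⁹ M s⁻¹.

4.5×10⁻⁹ M s⁻¹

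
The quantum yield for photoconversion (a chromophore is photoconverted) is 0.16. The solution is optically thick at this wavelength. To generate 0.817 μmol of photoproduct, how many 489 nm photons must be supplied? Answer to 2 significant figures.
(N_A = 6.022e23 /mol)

Product: 0.817 μmol = 8.17e-7 mol.
Photons that must be absorbed: 8.17e-7 / 0.16 = 5.106e-6 mol.
Photon count: 5.106e-6 × 6.022e23 = 3.1e18.

3.1e18 photons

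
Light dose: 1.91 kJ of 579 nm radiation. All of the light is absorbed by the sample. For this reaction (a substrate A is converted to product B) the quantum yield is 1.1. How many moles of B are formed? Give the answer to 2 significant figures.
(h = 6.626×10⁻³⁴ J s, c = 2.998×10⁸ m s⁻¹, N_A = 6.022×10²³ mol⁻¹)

0.010 mol

Photon energy at 579 nm: hc/λ = (6.626×10⁻³⁴)(2.998×10⁸)/(579×10⁻⁹) = 3.431×10⁻¹⁹ J.
Incident energy: 1.91 kJ = 1910 J.
Photons incident: 1910 / 3.431×10⁻¹⁹ = 5.567×10²¹, i.e. 5.567×10²¹/6.022×10²³ = 0.009244 mol.
Product: Φ × n_abs = 1.1 × 0.009244 = 0.01017 mol.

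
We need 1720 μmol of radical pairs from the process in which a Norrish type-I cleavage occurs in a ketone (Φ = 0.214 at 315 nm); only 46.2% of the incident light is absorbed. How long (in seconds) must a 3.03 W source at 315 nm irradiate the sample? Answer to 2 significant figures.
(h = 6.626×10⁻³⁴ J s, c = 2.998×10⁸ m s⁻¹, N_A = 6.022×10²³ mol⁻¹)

t ≈ 2200 s

Product: 1720 μmol = 0.00172 mol.
Photons that must be absorbed: 0.00172 / 0.214 = 0.008037 mol.
Incident photons needed: 0.008037 / 0.462 = 0.01740 mol.
Photon energy: hc/λ = 6.306×10⁻¹⁹ J; per mole, 3.797×10⁵ J mol⁻¹.
Energy required: 0.01740 × 3.797×10⁵ = 6607 J.
Time: 6607 J / 3.03 W = 2200 s.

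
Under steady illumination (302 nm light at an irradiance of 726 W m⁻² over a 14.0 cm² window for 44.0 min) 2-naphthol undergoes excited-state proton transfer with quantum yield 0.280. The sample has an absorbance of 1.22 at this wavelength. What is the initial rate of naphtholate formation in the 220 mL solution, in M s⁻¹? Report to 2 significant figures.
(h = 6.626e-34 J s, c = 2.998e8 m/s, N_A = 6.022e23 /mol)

Photon energy at 302 nm: hc/λ = (6.626e-34)(2.998e8)/(302e-9) = 6.578e-19 J.
Energy delivered: (726 W m⁻²)(14.0e-4 m²)(2640 s) = 2683 J.
Photons incident: 2683 / 6.578e-19 = 4.079e21, i.e. 4.079e21/6.022e23 = 0.006773 mol.
Fraction absorbed: 1 − 10^(−1.22) = 0.9397.
Photons absorbed: 0.9397 × 0.006773 = 0.006365 mol.
Product formed: 0.280 × 0.006365 = 0.001782 mol.
Rate: 0.001782 mol / (2640 s × 0.22 L) = 3.1e-6 M s⁻¹.

3.1e-6 M s⁻¹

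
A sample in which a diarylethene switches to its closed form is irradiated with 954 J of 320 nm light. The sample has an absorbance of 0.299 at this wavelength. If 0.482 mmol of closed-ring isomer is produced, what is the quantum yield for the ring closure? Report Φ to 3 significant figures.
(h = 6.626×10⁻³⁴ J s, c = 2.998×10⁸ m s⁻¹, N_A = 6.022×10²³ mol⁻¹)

Product: 0.482 mmol = 4.82×10⁻⁴ mol.
Photon energy at 320 nm: hc/λ = (6.626×10⁻³⁴)(2.998×10⁸)/(320×10⁻⁹) = 6.208×10⁻¹⁹ J.
Photons incident: 954 / 6.208×10⁻¹⁹ = 1.537×10²¹, i.e. 1.537×10²¹/6.022×10²³ = 0.002552 mol.
Fraction absorbed: 1 − 10^(−0.299) = 0.4977.
Photons absorbed: 0.4977 × 0.002552 = 0.001270 mol.
Φ = 4.82×10⁻⁴ mol / 0.001270 mol photons = 0.380.

Φ = 0.380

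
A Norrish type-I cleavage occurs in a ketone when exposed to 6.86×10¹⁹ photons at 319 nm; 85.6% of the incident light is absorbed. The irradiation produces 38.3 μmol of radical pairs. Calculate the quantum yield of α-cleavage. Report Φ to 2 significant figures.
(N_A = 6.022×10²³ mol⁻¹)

Product: 38.3 μmol = 3.83×10⁻⁵ mol.
Moles of photons: 6.86×10¹⁹ / 6.022×10²³ = 1.139×10⁻⁴ mol.
Photons absorbed: 0.856 × 1.139×10⁻⁴ = 9.750×10⁻⁵ mol.
Φ = 3.83×10⁻⁵ mol / 9.750×10⁻⁵ mol photons = 0.39.

Φ = 0.39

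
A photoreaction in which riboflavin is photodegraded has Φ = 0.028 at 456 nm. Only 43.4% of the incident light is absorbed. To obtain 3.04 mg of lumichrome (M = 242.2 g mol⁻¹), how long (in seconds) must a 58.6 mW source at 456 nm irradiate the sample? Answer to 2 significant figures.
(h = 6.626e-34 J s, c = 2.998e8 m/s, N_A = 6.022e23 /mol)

t ≈ 4600 s

Product: 3.04 mg / 242.2 g mol⁻¹ = 1.255e-5 mol.
Photons that must be absorbed: 1.255e-5 / 0.028 = 4.482e-4 mol.
Incident photons needed: 4.482e-4 / 0.434 = 0.001033 mol.
Photon energy: hc/λ = 4.356e-19 J; per mole, 2.623e5 J mol⁻¹.
Energy required: 0.001033 × 2.623e5 = 271.0 J.
Time: 271.0 J / 0.0586 W = 4600 s.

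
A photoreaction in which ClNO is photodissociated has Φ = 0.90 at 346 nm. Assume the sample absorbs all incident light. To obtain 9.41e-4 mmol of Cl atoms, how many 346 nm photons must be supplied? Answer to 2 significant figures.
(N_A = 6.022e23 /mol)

6.3e17 photons

Product: 9.41e-4 mmol = 9.41e-7 mol.
Photons that must be absorbed: 9.41e-7 / 0.90 = 1.046e-6 mol.
Photon count: 1.046e-6 × 6.022e23 = 6.3e17.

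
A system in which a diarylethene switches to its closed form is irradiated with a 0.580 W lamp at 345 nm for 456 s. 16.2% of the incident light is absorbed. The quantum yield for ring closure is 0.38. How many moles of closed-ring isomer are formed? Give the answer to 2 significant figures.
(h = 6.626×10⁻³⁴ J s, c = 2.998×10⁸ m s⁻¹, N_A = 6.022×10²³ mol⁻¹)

Photon energy at 345 nm: hc/λ = (6.626×10⁻³⁴)(2.998×10⁸)/(345×10⁻⁹) = 5.758×10⁻¹⁹ J.
Energy delivered: (0.580 W)(456 s) = 264.5 J.
Photons incident: 264.5 / 5.758×10⁻¹⁹ = 4.594×10²⁰, i.e. 4.594×10²⁰/6.022×10²³ = 7.629×10⁻⁴ mol.
Photons absorbed: 0.162 × 7.629×10⁻⁴ = 1.236×10⁻⁴ mol.
Product: Φ × n_abs = 0.38 × 1.236×10⁻⁴ = 4.697×10⁻⁵ mol.

4.7×10⁻⁵ mol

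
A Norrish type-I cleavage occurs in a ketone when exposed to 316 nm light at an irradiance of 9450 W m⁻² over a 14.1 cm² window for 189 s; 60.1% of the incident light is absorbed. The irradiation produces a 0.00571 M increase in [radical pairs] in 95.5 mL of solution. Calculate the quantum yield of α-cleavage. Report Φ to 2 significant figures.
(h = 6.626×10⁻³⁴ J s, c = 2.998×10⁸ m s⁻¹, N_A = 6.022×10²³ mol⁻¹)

Φ = 0.14

Product: (0.00571 M)(0.0955 L) = 5.453×10⁻⁴ mol.
Photon energy at 316 nm: hc/λ = (6.626×10⁻³⁴)(2.998×10⁸)/(316×10⁻⁹) = 6.286×10⁻¹⁹ J.
Energy delivered: (9450 W m⁻²)(14.1×10⁻⁴ m²)(189 s) = 2518 J.
Photons incident: 2518 / 6.286×10⁻¹⁹ = 4.006×10²¹, i.e. 4.006×10²¹/6.022×10²³ = 0.006652 mol.
Photons absorbed: 0.601 × 0.006652 = 0.003998 mol.
Φ = 5.453×10⁻⁴ mol / 0.003998 mol photons = 0.14.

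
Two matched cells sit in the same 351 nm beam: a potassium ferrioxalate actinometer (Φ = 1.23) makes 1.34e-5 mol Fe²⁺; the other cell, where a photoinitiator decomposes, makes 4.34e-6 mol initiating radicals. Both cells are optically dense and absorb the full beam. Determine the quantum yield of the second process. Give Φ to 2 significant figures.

Photons absorbed by the actinometer: 1.34e-5 / 1.23 = 1.089e-5 mol.
Φ(unknown) = 4.34e-6 / 1.089e-5 = 0.40.

Φ = 0.40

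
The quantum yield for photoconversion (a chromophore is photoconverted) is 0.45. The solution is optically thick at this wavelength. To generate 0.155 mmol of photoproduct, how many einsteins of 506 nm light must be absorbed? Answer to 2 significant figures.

3.4e-4 einstein

Product: 0.155 mmol = 1.55e-4 mol.
Photons that must be absorbed: 1.55e-4 / 0.45 = 3.444e-4 mol.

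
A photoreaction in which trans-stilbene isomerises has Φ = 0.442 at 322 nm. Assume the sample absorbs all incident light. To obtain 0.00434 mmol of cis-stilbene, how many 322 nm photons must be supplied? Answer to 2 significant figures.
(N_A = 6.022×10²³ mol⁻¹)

5.9×10¹⁸ photons

Product: 0.00434 mmol = 4.34×10⁻⁶ mol.
Photons that must be absorbed: 4.34×10⁻⁶ / 0.442 = 9.819×10⁻⁶ mol.
Photon count: 9.819×10⁻⁶ × 6.022×10²³ = 5.9×10¹⁸.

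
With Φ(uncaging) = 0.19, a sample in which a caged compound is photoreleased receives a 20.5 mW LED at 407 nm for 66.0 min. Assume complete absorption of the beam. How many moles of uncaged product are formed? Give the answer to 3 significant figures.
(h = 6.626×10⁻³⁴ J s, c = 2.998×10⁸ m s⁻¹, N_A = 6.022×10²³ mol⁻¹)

Photon energy at 407 nm: hc/λ = (6.626×10⁻³⁴)(2.998×10⁸)/(407×10⁻⁹) = 4.881×10⁻¹⁹ J.
Energy delivered: (20.5 mW)(3960 s) = 81.18 J.
Photons incident: 81.18 / 4.881×10⁻¹⁹ = 1.663×10²⁰, i.e. 1.663×10²⁰/6.022×10²³ = 2.762×10⁻⁴ mol.
Product: Φ × n_abs = 0.19 × 2.762×10⁻⁴ = 5.248×10⁻⁵ mol.

5.25×10⁻⁵ mol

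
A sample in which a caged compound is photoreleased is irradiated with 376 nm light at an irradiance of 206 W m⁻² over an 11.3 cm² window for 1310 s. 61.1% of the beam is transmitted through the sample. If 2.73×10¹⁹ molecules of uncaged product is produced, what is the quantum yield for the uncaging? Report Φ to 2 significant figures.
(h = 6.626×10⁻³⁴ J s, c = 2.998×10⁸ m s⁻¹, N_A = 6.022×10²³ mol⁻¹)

Φ = 0.12

Product: 2.73×10¹⁹ / 6.022×10²³ = 4.533×10⁻⁵ mol.
Photon energy at 376 nm: hc/λ = (6.626×10⁻³⁴)(2.998×10⁸)/(376×10⁻⁹) = 5.283×10⁻¹⁹ J.
Energy delivered: (206 W m⁻²)(11.3×10⁻⁴ m²)(1310 s) = 304.9 J.
Photons incident: 304.9 / 5.283×10⁻¹⁹ = 5.771×10²⁰, i.e. 5.771×10²⁰/6.022×10²³ = 9.583×10⁻⁴ mol.
Fraction absorbed: 1 − 61.1/100 = 0.3890.
Photons absorbed: 0.3890 × 9.583×10⁻⁴ = 3.728×10⁻⁴ mol.
Φ = 4.533×10⁻⁵ mol / 3.728×10⁻⁴ mol photons = 0.12.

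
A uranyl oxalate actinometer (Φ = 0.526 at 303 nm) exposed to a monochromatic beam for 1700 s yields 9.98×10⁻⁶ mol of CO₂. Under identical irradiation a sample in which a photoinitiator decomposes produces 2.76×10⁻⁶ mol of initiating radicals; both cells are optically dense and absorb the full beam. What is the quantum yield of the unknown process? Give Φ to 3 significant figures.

Photons absorbed by the actinometer: 9.98×10⁻⁶ / 0.526 = 1.897×10⁻⁵ mol.
Φ(unknown) = 2.76×10⁻⁶ / 1.897×10⁻⁵ = 0.145.

Φ = 0.145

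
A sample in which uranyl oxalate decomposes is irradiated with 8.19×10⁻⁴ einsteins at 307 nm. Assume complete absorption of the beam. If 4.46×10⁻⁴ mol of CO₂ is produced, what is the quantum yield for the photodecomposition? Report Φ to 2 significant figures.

Φ = 4.46×10⁻⁴ mol / 8.19×10⁻⁴ mol photons = 0.54.

Φ = 0.54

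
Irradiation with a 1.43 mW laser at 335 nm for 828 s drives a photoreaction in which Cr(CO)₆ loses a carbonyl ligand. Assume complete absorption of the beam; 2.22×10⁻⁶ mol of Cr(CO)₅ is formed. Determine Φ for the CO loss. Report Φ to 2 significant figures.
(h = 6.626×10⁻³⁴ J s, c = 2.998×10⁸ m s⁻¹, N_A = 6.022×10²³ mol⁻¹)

Φ = 0.67

Photon energy at 335 nm: hc/λ = (6.626×10⁻³⁴)(2.998×10⁸)/(335×10⁻⁹) = 5.930×10⁻¹⁹ J.
Energy delivered: (1.43 mW)(828 s) = 1.184 J.
Photons incident: 1.184 / 5.930×10⁻¹⁹ = 1.997×10¹⁸, i.e. 1.997×10¹⁸/6.022×10²³ = 3.316×10⁻⁶ mol.
Φ = 2.22×10⁻⁶ mol / 3.316×10⁻⁶ mol photons = 0.67.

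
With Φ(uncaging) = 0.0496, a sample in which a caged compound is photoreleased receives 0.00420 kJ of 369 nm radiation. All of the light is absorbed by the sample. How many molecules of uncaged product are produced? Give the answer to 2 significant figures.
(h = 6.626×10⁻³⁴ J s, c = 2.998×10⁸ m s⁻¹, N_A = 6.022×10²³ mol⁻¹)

3.9×10¹⁷ molecules

Photon energy at 369 nm: hc/λ = (6.626×10⁻³⁴)(2.998×10⁸)/(369×10⁻⁹) = 5.383×10⁻¹⁹ J.
Incident energy: 0.00420 kJ = 4.20 J.
Photons incident: 4.20 / 5.383×10⁻¹⁹ = 7.802×10¹⁸, i.e. 7.802×10¹⁸/6.022×10²³ = 1.296×10⁻⁵ mol.
Product: Φ × n_abs = 0.0496 × 1.296×10⁻⁵ = 6.428×10⁻⁷ mol.
As a count: 6.428×10⁻⁷ × 6.022×10²³ = 3.9×10¹⁷.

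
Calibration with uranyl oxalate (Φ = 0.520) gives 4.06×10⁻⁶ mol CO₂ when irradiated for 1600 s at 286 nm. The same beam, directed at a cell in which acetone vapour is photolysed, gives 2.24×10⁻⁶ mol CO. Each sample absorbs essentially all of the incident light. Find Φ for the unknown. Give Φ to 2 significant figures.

Φ = 0.29

Photons absorbed by the actinometer: 4.06×10⁻⁶ / 0.520 = 7.808×10⁻⁶ mol.
Φ(unknown) = 2.24×10⁻⁶ / 7.808×10⁻⁶ = 0.29.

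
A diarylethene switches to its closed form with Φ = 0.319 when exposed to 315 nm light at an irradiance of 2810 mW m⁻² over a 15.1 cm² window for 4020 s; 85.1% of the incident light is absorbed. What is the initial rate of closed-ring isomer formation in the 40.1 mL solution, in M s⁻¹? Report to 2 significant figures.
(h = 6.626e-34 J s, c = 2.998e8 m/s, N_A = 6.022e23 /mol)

7.6e-8 M s⁻¹

Photon energy at 315 nm: hc/λ = (6.626e-34)(2.998e8)/(315e-9) = 6.306e-19 J.
Energy delivered: (2810 mW m⁻²)(15.1e-4 m²)(4020 s) = 17.06 J.
Photons incident: 17.06 / 6.306e-19 = 2.705e19, i.e. 2.705e19/6.022e23 = 4.492e-5 mol.
Photons absorbed: 0.851 × 4.492e-5 = 3.823e-5 mol.
Product formed: 0.319 × 3.823e-5 = 1.220e-5 mol.
Rate: 1.220e-5 mol / (4020 s × 0.0401 L) = 7.6e-8 M s⁻¹.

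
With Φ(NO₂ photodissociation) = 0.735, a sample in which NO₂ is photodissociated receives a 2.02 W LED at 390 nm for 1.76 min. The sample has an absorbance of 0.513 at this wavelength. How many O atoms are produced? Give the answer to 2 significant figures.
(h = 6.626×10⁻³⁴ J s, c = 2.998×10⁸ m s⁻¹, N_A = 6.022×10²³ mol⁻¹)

2.1×10²⁰ atoms

Photon energy at 390 nm: hc/λ = (6.626×10⁻³⁴)(2.998×10⁸)/(390×10⁻⁹) = 5.094×10⁻¹⁹ J.
Energy delivered: (2.02 W)(105.6 s) = 213.3 J.
Photons incident: 213.3 / 5.094×10⁻¹⁹ = 4.187×10²⁰, i.e. 4.187×10²⁰/6.022×10²³ = 6.953×10⁻⁴ mol.
Fraction absorbed: 1 − 10^(−0.513) = 0.6931.
Photons absorbed: 0.6931 × 6.953×10⁻⁴ = 4.819×10⁻⁴ mol.
Product: Φ × n_abs = 0.735 × 4.819×10⁻⁴ = 3.542×10⁻⁴ mol.
As a count: 3.542×10⁻⁴ × 6.022×10²³ = 2.1×10²⁰.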